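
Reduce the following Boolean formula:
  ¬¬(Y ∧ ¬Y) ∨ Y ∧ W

Y ∧ W

¬¬(Y ∧ ¬Y) ∨ Y ∧ W
= Y ∧ ¬Y ∨ Y ∧ W   (double negation)
= Y ∧ W   (complement / identity)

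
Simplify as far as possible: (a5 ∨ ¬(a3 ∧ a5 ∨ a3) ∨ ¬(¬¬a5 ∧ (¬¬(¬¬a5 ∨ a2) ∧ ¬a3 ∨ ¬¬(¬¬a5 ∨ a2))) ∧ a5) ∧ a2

(a5 ∨ ¬a3) ∧ a2

(a5 ∨ ¬(a3 ∧ a5 ∨ a3) ∨ ¬(¬¬a5 ∧ (¬¬(¬¬a5 ∨ a2) ∧ ¬a3 ∨ ¬¬(¬¬a5 ∨ a2))) ∧ a5) ∧ a2
= (a5 ∨ ¬(a3 ∧ a5 ∨ a3) ∨ ¬(¬¬a5 ∧ ¬¬(¬¬a5 ∨ a2)) ∧ a5) ∧ a2   [absorption]
= (a5 ∨ ¬a3 ∨ ¬(¬¬a5 ∧ ¬¬(¬¬a5 ∨ a2)) ∧ a5) ∧ a2   [absorption]
= (a5 ∨ ¬a3 ∨ ¬(¬¬a5 ∧ (¬¬a5 ∨ a2)) ∧ a5) ∧ a2   [double negation]
= (a5 ∨ ¬a3 ∨ ¬¬¬a5 ∧ a5) ∧ a2   [absorption]
= (a5 ∨ ¬a3 ∨ ¬a5 ∧ a5) ∧ a2   [double negation]
= (a5 ∨ ¬a3) ∧ a2   [complement / identity]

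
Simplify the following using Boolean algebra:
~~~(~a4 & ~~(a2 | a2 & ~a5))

a4 | ~a2

~~~(~a4 & ~~(a2 | a2 & ~a5))
= ~~~(~a4 & ~~a2)   [absorption]
= ~~(a4 | ~a2)   [De Morgan]
= a4 | ~a2   [double negation]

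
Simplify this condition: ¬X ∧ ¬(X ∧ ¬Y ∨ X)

¬X

¬X ∧ ¬(X ∧ ¬Y ∨ X)
= ¬X ∧ ¬X
= ¬X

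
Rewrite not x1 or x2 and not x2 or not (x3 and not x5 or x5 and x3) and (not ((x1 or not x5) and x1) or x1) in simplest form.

not x1 or not x3

not x1 or x2 and not x2 or not (x3 and not x5 or x5 and x3) and (not ((x1 or not x5) and x1) or x1)
= not x1 or not (x3 and not x5 or x5 and x3) and (not ((x1 or not x5) and x1) or x1)   — complement / identity
= not x1 or not (x3 and not x5 or x5 and x3) and (not x1 or x1)   — absorption
= not x1 or not x3 and (not x1 or x1)   — distribution
= not x1 or not x3   — complement / identity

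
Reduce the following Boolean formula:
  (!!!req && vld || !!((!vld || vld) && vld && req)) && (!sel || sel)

(!!!req && vld || !!((!vld || vld) && vld && req)) && (!sel || sel)
= (!req && vld || !!((!vld || vld) && vld && req)) && (!sel || sel)   (double negation)
= (!req && vld || (!vld || vld) && vld && req) && (!sel || sel)   (double negation)
= (!req && vld || vld && req) && (!sel || sel)   (complement / identity)
= !req && vld || vld && req   (complement / identity)
= vld   (distribution)

vld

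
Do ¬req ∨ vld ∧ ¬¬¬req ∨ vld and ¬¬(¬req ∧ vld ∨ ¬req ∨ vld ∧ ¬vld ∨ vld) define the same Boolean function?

Yes

E1: ¬req ∨ vld ∧ ¬¬¬req ∨ vld
    = ¬req ∨ vld ∧ ¬req ∨ vld   [double negation]
    = ¬req ∨ vld   [absorption]
E2: ¬¬(¬req ∧ vld ∨ ¬req ∨ vld ∧ ¬vld ∨ vld)
    = ¬¬(¬req ∧ vld ∨ ¬req ∨ vld)   [complement / identity]
    = ¬¬(¬req ∨ vld)   [absorption]
    = ¬req ∨ vld   [double negation]
Both reduce to ¬req ∨ vld, so they are equivalent.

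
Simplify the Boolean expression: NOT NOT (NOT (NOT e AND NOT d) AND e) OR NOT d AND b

e OR NOT d AND b

NOT NOT (NOT (NOT e AND NOT d) AND e) OR NOT d AND b
= NOT NOT ((e OR d) AND e) OR NOT d AND b   (De Morgan)
= NOT NOT e OR NOT d AND b   (absorption)
= e OR NOT d AND b   (double negation)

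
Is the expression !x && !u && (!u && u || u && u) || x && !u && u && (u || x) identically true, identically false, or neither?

!x && !u && (!u && u || u && u) || x && !u && u && (u || x)
= !x && !u && u || x && !u && u && (u || x)   [distribution]
= !x && !u && u || x && !u && u   [absorption]
= !u && u   [distribution]
= false   [complement]

identically false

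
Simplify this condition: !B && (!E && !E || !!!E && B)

!B && !E

!B && (!E && !E || !!!E && B)
= !B && (!E && !E || !E && B)   — double negation
= !B && !E && (!E || B)   — distribution
= !B && !E   — absorption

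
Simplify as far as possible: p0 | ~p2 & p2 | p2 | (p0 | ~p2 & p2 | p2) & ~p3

p0 | p2

p0 | ~p2 & p2 | p2 | (p0 | ~p2 & p2 | p2) & ~p3
= p0 | ~p2 & p2 | p2
= p0 | p2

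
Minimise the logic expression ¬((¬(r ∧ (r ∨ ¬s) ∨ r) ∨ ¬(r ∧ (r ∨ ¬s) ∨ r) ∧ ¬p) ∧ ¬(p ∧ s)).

r ∨ p ∧ s

¬((¬(r ∧ (r ∨ ¬s) ∨ r) ∨ ¬(r ∧ (r ∨ ¬s) ∨ r) ∧ ¬p) ∧ ¬(p ∧ s))
= ¬(¬(r ∧ (r ∨ ¬s) ∨ r) ∧ ¬(p ∧ s))   — absorption
= ¬(¬(r ∨ r) ∧ ¬(p ∧ s))   — absorption
= r ∨ r ∨ p ∧ s   — De Morgan
= r ∨ p ∧ s   — idempotence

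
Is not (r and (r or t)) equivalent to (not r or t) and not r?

Yes

E1: not (r and (r or t))
    = not r   — absorption
E2: (not r or t) and not r
    = not r   — absorption
Both reduce to not r, so they are equivalent.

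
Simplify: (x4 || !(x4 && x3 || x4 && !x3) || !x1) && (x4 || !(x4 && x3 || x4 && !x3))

(x4 || !(x4 && x3 || x4 && !x3) || !x1) && (x4 || !(x4 && x3 || x4 && !x3))
= (!(x4 && x3 || x4 && !x3) || !x1) && !(x4 && x3 || x4 && !x3) || x4   — distribution
= !(x4 && x3 || x4 && !x3) || x4   — absorption
= !x4 || x4   — distribution
= true   — complement

true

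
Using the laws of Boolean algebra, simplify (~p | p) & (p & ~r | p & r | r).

(~p | p) & (p & ~r | p & r | r)
= p & ~r | p & r | r   [complement / identity]
= p | r   [distribution]

p | r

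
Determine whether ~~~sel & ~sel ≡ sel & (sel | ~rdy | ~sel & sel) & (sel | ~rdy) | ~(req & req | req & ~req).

No

E1: ~~~sel & ~sel
    = ~sel & ~sel   [double negation]
    = ~sel   [idempotence]
E2: sel & (sel | ~rdy | ~sel & sel) & (sel | ~rdy) | ~(req & req | req & ~req)
    = sel & (sel | ~rdy | ~sel & sel) & (sel | ~rdy) | ~req   [distribution]
    = sel & (sel | ~rdy) & (sel | ~rdy) | ~req   [complement / identity]
    = sel & (sel | ~rdy) | ~req   [absorption]
    = sel | ~req   [absorption]
These differ: at rdy=0, req=0, sel=1, E1 = 0 but E2 = 1.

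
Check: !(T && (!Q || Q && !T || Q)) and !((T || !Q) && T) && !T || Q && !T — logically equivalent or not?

Yes

E1: !(T && (!Q || Q && !T || Q))
    = !(T && (!Q || Q))   — absorption
    = !T   — complement / identity
E2: !((T || !Q) && T) && !T || Q && !T
    = !T && !T || Q && !T   — absorption
    = !T && (!T || Q)   — distribution
    = !T   — absorption
Both reduce to !T, so they are equivalent.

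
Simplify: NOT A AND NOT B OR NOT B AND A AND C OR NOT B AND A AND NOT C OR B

NOT A AND NOT B OR NOT B AND A AND C OR NOT B AND A AND NOT C OR B
= NOT A AND NOT B OR NOT B AND A OR B
= NOT B OR B
= TRUE

TRUE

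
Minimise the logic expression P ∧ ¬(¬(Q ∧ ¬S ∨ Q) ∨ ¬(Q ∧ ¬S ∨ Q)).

P ∧ ¬(¬(Q ∧ ¬S ∨ Q) ∨ ¬(Q ∧ ¬S ∨ Q))
= P ∧ ¬¬(Q ∧ ¬S ∨ Q)   (idempotence)
= P ∧ ¬¬Q   (absorption)
= P ∧ Q   (double negation)

P ∧ Q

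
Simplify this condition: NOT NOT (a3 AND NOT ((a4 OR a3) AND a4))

NOT NOT (a3 AND NOT ((a4 OR a3) AND a4))
= a3 AND NOT ((a4 OR a3) AND a4)
= a3 AND NOT a4

a3 AND NOT a4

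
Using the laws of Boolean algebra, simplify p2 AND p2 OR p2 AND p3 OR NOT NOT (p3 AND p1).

p2 AND p2 OR p2 AND p3 OR NOT NOT (p3 AND p1)
= (p2 OR p3) AND p2 OR NOT NOT (p3 AND p1)
= p2 OR NOT NOT (p3 AND p1)
= p2 OR p3 AND p1

p2 OR p3 AND p1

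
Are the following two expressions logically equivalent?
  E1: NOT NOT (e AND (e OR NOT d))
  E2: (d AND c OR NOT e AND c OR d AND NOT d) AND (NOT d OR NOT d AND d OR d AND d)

No

E1: NOT NOT (e AND (e OR NOT d))
    = NOT NOT e   (absorption)
    = e   (double negation)
E2: (d AND c OR NOT e AND c OR d AND NOT d) AND (NOT d OR NOT d AND d OR d AND d)
    = (d AND c OR NOT e AND c OR d AND NOT d) AND (NOT d OR d)   (distribution)
    = (c AND (d OR NOT e) OR d AND NOT d) AND (NOT d OR d)   (distribution)
    = c AND (d OR NOT e) OR d AND NOT d   (complement / identity)
    = c AND (d OR NOT e)   (complement / identity)
These differ: at c=1, d=0, e=1, E1 = 1 but E2 = 0.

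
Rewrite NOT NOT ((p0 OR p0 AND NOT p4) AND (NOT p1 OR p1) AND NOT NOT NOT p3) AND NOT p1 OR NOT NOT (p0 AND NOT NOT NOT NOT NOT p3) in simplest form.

NOT NOT ((p0 OR p0 AND NOT p4) AND (NOT p1 OR p1) AND NOT NOT NOT p3) AND NOT p1 OR NOT NOT (p0 AND NOT NOT NOT NOT NOT p3)
= NOT NOT (p0 AND (NOT p1 OR p1) AND NOT NOT NOT p3) AND NOT p1 OR NOT NOT (p0 AND NOT NOT NOT NOT NOT p3)
= NOT NOT (p0 AND (NOT p1 OR p1) AND NOT NOT NOT p3) AND NOT p1 OR NOT NOT (p0 AND NOT NOT NOT p3)
= NOT NOT (p0 AND NOT NOT NOT p3) AND NOT p1 OR NOT NOT (p0 AND NOT NOT NOT p3)
= NOT NOT (p0 AND NOT NOT NOT p3)
= NOT NOT (p0 AND NOT p3)
= p0 AND NOT p3

p0 AND NOT p3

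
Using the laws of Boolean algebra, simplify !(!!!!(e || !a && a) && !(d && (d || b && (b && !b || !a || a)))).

!e || d

!(!!!!(e || !a && a) && !(d && (d || b && (b && !b || !a || a))))
= !(!!!!(e || !a && a) && !(d && (d || b && (!a || a))))
= !!!(e || !a && a) || d && (d || b && (!a || a))
= !!!(e || !a && a) || d && (d || b)
= !!!e || d && (d || b)
= !e || d && (d || b)
= !e || d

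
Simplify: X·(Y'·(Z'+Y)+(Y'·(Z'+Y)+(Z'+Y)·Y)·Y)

X·(Z'+Y)

X·(Y'·(Z'+Y)+(Y'·(Z'+Y)+(Z'+Y)·Y)·Y)
= X·(Y'·(Z'+Y)+(Z'+Y)·Y)
= X·(Z'+Y)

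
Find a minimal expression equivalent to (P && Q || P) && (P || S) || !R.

P || !R

(P && Q || P) && (P || S) || !R
= P && (P || S) || !R   (absorption)
= P || !R   (absorption)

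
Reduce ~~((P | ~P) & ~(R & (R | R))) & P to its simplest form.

~R & P

~~((P | ~P) & ~(R & (R | R))) & P
= ~~((P | ~P) & ~(R & R)) & P   [idempotence]
= ~~~(R & R) & P   [complement / identity]
= ~~~R & P   [idempotence]
= ~R & P   [double negation]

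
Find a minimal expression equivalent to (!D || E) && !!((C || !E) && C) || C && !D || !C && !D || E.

(!D || E) && !!((C || !E) && C) || C && !D || !C && !D || E
= (!D || E) && !!C || C && !D || !C && !D || E   — absorption
= (!D || E) && !!C || !D || E   — distribution
= (!D || E) && C || !D || E   — double negation
= !D || E   — absorption

!D || E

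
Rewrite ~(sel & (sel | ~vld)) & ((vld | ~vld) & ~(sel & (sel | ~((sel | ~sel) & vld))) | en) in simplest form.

~(sel & (sel | ~vld)) & ((vld | ~vld) & ~(sel & (sel | ~((sel | ~sel) & vld))) | en)
= ~(sel & (sel | ~vld)) & (~(sel & (sel | ~((sel | ~sel) & vld))) | en)   (complement / identity)
= ~(sel & (sel | ~vld)) & (~(sel & (sel | ~vld)) | en)   (complement / identity)
= ~(sel & (sel | ~vld))   (absorption)
= ~sel   (absorption)

~sel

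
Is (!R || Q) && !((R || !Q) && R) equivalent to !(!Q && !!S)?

No

E1: (!R || Q) && !((R || !Q) && R)
    = (!R || Q) && !R
    = !R
E2: !(!Q && !!S)
    = Q || !S
These differ: at Q=0, R=1, S=0, E1 = 0 but E2 = 1.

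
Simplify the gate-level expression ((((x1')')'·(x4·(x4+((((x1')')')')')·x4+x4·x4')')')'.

x1'·x4'

((((x1')')'·(x4·(x4+((((x1')')')')')·x4+x4·x4')')')'
= ((((x1')')'·(x4·(x4+((x1')')')·x4+x4·x4')')')'   (double negation)
= ((x1'·(x4·(x4+((x1')')')·x4+x4·x4')')')'   (double negation)
= x1'·(x4·(x4+((x1')')')·x4+x4·x4')'   (double negation)
= x1'·(x4·(x4+x1')·x4+x4·x4')'   (double negation)
= x1'·(x4·x4+x4·x4')'   (absorption)
= x1'·x4'   (distribution)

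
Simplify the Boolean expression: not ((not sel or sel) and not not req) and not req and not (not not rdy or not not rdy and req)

not ((not sel or sel) and not not req) and not req and not (not not rdy or not not rdy and req)
= not ((not sel or sel) and not not req) and not req and not not not rdy   — absorption
= not not not req and not req and not not not rdy   — complement / identity
= not not not req and not req and not rdy   — double negation
= not req and not req and not rdy   — double negation
= not req and not rdy   — idempotence

not req and not rdy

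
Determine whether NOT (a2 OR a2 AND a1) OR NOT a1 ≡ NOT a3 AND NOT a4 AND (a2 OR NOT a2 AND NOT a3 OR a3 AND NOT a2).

No

E1: NOT (a2 OR a2 AND a1) OR NOT a1
    = NOT a2 OR NOT a1   — absorption
E2: NOT a3 AND NOT a4 AND (a2 OR NOT a2 AND NOT a3 OR a3 AND NOT a2)
    = NOT a3 AND NOT a4 AND (a2 OR NOT a2)   — distribution
    = NOT a3 AND NOT a4   — complement / identity
These differ: at a1=0, a2=1, a3=1, a4=1, E1 = 1 but E2 = 0.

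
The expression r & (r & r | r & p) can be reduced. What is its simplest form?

r

r & (r & r | r & p)
= r & r & (r | p)
= r & r
= r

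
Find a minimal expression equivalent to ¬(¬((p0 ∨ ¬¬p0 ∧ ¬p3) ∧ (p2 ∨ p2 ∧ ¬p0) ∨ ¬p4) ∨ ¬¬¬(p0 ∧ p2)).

¬(¬((p0 ∨ ¬¬p0 ∧ ¬p3) ∧ (p2 ∨ p2 ∧ ¬p0) ∨ ¬p4) ∨ ¬¬¬(p0 ∧ p2))
= ¬(¬((p0 ∨ ¬¬p0 ∧ ¬p3) ∧ p2 ∨ ¬p4) ∨ ¬¬¬(p0 ∧ p2))   [absorption]
= ¬(¬((p0 ∨ p0 ∧ ¬p3) ∧ p2 ∨ ¬p4) ∨ ¬¬¬(p0 ∧ p2))   [double negation]
= ¬(¬((p0 ∨ p0 ∧ ¬p3) ∧ p2 ∨ ¬p4) ∨ ¬(p0 ∧ p2))   [double negation]
= ¬(¬(p0 ∧ p2 ∨ ¬p4) ∨ ¬(p0 ∧ p2))   [absorption]
= (p0 ∧ p2 ∨ ¬p4) ∧ p0 ∧ p2   [De Morgan]
= p0 ∧ p2   [absorption]

p0 ∧ p2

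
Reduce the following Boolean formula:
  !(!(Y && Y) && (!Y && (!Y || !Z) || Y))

!(!(Y && Y) && (!Y && (!Y || !Z) || Y))
= !(!Y && (!Y && (!Y || !Z) || Y))   (idempotence)
= !(!Y && (!Y || Y))   (absorption)
= !!Y   (complement / identity)
= Y   (double negation)

Y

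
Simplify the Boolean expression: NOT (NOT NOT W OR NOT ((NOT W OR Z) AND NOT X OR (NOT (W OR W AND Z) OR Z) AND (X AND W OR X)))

NOT W

NOT (NOT NOT W OR NOT ((NOT W OR Z) AND NOT X OR (NOT (W OR W AND Z) OR Z) AND (X AND W OR X)))
= NOT (NOT NOT W OR NOT ((NOT W OR Z) AND NOT X OR (NOT (W OR W AND Z) OR Z) AND X))   (absorption)
= NOT (NOT NOT W OR NOT ((NOT W OR Z) AND NOT X OR (NOT W OR Z) AND X))   (absorption)
= NOT (NOT NOT W OR NOT (NOT W OR Z))   (distribution)
= NOT W AND (NOT W OR Z)   (De Morgan)
= NOT W   (absorption)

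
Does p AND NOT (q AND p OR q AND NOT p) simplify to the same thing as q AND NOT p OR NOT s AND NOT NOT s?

No

E1: p AND NOT (q AND p OR q AND NOT p)
    = p AND NOT q
E2: q AND NOT p OR NOT s AND NOT NOT s
    = q AND NOT p OR NOT s AND s
    = q AND NOT p
These differ: at p=0, q=1, s=0, E1 = 0 but E2 = 1.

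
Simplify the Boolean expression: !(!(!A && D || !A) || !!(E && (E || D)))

!(!(!A && D || !A) || !!(E && (E || D)))
= !(!(!A && D || !A) || !!E)   (absorption)
= !(!!A || !!E)   (absorption)
= !A && !E   (De Morgan)

!A && !E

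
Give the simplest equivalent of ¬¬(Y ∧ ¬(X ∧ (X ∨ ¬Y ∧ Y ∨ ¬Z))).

Y ∧ ¬X

¬¬(Y ∧ ¬(X ∧ (X ∨ ¬Y ∧ Y ∨ ¬Z)))
= Y ∧ ¬(X ∧ (X ∨ ¬Y ∧ Y ∨ ¬Z))   [double negation]
= Y ∧ ¬(X ∧ (X ∨ ¬Z))   [complement / identity]
= Y ∧ ¬X   [absorption]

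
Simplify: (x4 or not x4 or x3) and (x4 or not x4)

(x4 or not x4 or x3) and (x4 or not x4)
= x4 or not x4   [absorption]
= True   [complement]

True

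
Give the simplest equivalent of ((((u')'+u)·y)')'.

u·y

((((u')'+u)·y)')'
= ((u')'+u)·y
= (u+u)·y
= u·y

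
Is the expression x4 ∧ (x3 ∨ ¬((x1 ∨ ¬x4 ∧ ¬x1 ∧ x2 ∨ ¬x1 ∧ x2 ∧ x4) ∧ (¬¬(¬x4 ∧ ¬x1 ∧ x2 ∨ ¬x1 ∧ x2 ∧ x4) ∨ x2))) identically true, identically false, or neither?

x4 ∧ (x3 ∨ ¬((x1 ∨ ¬x4 ∧ ¬x1 ∧ x2 ∨ ¬x1 ∧ x2 ∧ x4) ∧ (¬¬(¬x4 ∧ ¬x1 ∧ x2 ∨ ¬x1 ∧ x2 ∧ x4) ∨ x2)))
= x4 ∧ (x3 ∨ ¬((x1 ∨ ¬x4 ∧ ¬x1 ∧ x2 ∨ ¬x1 ∧ x2 ∧ x4) ∧ (¬x4 ∧ ¬x1 ∧ x2 ∨ ¬x1 ∧ x2 ∧ x4 ∨ x2)))   (double negation)
= x4 ∧ (x3 ∨ ¬(x1 ∧ x2 ∨ ¬x4 ∧ ¬x1 ∧ x2 ∨ ¬x1 ∧ x2 ∧ x4))   (distribution)
= x4 ∧ (x3 ∨ ¬(x1 ∧ x2 ∨ ¬x1 ∧ x2))   (distribution)
= x4 ∧ (x3 ∨ ¬x2)   (distribution)
This depends on x2, x3, x4, so it is not a constant.

neither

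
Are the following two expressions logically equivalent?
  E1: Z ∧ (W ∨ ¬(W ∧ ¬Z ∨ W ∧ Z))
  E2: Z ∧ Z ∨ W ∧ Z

Yes

E1: Z ∧ (W ∨ ¬(W ∧ ¬Z ∨ W ∧ Z))
    = Z ∧ (W ∨ ¬W)   [distribution]
    = Z   [complement / identity]
E2: Z ∧ Z ∨ W ∧ Z
    = (Z ∨ W) ∧ Z   [distribution]
    = Z   [absorption]
Both reduce to Z, so they are equivalent.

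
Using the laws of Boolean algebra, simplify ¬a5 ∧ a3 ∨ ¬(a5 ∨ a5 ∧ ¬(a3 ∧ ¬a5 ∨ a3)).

¬a5

¬a5 ∧ a3 ∨ ¬(a5 ∨ a5 ∧ ¬(a3 ∧ ¬a5 ∨ a3))
= ¬a5 ∧ a3 ∨ ¬(a5 ∨ a5 ∧ ¬a3)   [absorption]
= ¬a5 ∧ a3 ∨ ¬a5   [absorption]
= ¬a5   [absorption]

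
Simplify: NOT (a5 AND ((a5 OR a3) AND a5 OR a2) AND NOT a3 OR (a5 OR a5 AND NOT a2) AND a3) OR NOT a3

NOT (a5 AND ((a5 OR a3) AND a5 OR a2) AND NOT a3 OR (a5 OR a5 AND NOT a2) AND a3) OR NOT a3
= NOT (a5 AND (a5 OR a2) AND NOT a3 OR (a5 OR a5 AND NOT a2) AND a3) OR NOT a3   — absorption
= NOT (a5 AND (a5 OR a2) AND NOT a3 OR a5 AND a3) OR NOT a3   — absorption
= NOT (a5 AND NOT a3 OR a5 AND a3) OR NOT a3   — absorption
= NOT a5 OR NOT a3   — distribution

NOT a5 OR NOT a3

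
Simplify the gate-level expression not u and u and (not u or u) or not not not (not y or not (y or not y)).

y

not u and u and (not u or u) or not not not (not y or not (y or not y))
= not u and u and (not u or u) or not not (y and (y or not y))   (De Morgan)
= not u and u or not not (y and (y or not y))   (complement / identity)
= not not (y and (y or not y))   (complement / identity)
= not not y   (complement / identity)
= y   (double negation)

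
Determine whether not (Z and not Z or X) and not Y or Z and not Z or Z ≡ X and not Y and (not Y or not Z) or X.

E1: not (Z and not Z or X) and not Y or Z and not Z or Z
    = not (Z and not Z or X) and not Y or Z   (complement / identity)
    = not X and not Y or Z   (complement / identity)
E2: X and not Y and (not Y or not Z) or X
    = X and not Y or X   (absorption)
    = X   (absorption)
These differ: at X=0, Y=1, Z=1, E1 = 1 but E2 = 0.

No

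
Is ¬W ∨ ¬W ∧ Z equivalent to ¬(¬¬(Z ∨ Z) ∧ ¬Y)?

E1: ¬W ∨ ¬W ∧ Z
    = ¬W   [absorption]
E2: ¬(¬¬(Z ∨ Z) ∧ ¬Y)
    = ¬(¬¬Z ∧ ¬Y)   [idempotence]
    = ¬Z ∨ Y   [De Morgan]
These differ: at W=1, Y=0, Z=0, E1 = 0 but E2 = 1.

No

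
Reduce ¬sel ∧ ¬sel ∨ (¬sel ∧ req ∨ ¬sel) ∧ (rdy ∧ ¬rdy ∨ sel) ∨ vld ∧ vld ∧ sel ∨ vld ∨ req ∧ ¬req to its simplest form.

¬sel ∨ vld

¬sel ∧ ¬sel ∨ (¬sel ∧ req ∨ ¬sel) ∧ (rdy ∧ ¬rdy ∨ sel) ∨ vld ∧ vld ∧ sel ∨ vld ∨ req ∧ ¬req
= ¬sel ∧ ¬sel ∨ (¬sel ∧ req ∨ ¬sel) ∧ sel ∨ vld ∧ vld ∧ sel ∨ vld ∨ req ∧ ¬req
= ¬sel ∧ ¬sel ∨ (¬sel ∧ req ∨ ¬sel) ∧ sel ∨ vld ∧ vld ∧ sel ∨ vld
= ¬sel ∧ ¬sel ∨ ¬sel ∧ sel ∨ vld ∧ vld ∧ sel ∨ vld
= ¬sel ∧ ¬sel ∨ ¬sel ∧ sel ∨ vld ∧ sel ∨ vld
= ¬sel ∧ ¬sel ∨ ¬sel ∧ sel ∨ vld
= ¬sel ∨ vld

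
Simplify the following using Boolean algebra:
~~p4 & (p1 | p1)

~~p4 & (p1 | p1)
= ~~p4 & p1   — idempotence
= p4 & p1   — double negation

p4 & p1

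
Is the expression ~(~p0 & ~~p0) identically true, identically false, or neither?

~(~p0 & ~~p0)
= p0 | ~p0   — De Morgan
= 1   — complement

identically true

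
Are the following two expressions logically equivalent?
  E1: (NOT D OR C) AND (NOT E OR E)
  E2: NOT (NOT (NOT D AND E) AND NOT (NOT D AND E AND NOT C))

E1: (NOT D OR C) AND (NOT E OR E)
    = NOT D OR C   [complement / identity]
E2: NOT (NOT (NOT D AND E) AND NOT (NOT D AND E AND NOT C))
    = NOT D AND E OR NOT D AND E AND NOT C   [De Morgan]
    = NOT D AND E   [absorption]
These differ: at C=0, D=0, E=0, E1 = 1 but E2 = 0.

No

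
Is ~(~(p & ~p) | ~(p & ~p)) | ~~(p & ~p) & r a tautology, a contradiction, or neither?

~(~(p & ~p) | ~(p & ~p)) | ~~(p & ~p) & r
= ~~(p & ~p) | ~~(p & ~p) & r   (idempotence)
= ~~(p & ~p)   (absorption)
= p & ~p   (double negation)
= 0   (complement)

contradiction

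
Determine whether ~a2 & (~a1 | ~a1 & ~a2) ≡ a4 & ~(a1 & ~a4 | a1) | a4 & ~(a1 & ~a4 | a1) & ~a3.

E1: ~a2 & (~a1 | ~a1 & ~a2)
    = ~a2 & ~a1
E2: a4 & ~(a1 & ~a4 | a1) | a4 & ~(a1 & ~a4 | a1) & ~a3
    = a4 & ~(a1 & ~a4 | a1)
    = a4 & ~a1
These differ: at a1=0, a2=0, a3=0, a4=0, E1 = 1 but E2 = 0.

No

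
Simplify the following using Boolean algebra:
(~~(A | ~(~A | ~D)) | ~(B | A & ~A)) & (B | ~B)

(~~(A | ~(~A | ~D)) | ~(B | A & ~A)) & (B | ~B)
= (~~(A | ~(~A | ~D)) | ~B) & (B | ~B)   [complement / identity]
= (A | ~(~A | ~D) | ~B) & (B | ~B)   [double negation]
= (A | A & D | ~B) & (B | ~B)   [De Morgan]
= A | A & D | ~B   [complement / identity]
= A | ~B   [absorption]

A | ~B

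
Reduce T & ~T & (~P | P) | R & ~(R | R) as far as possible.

T & ~T & (~P | P) | R & ~(R | R)
= T & ~T & (~P | P) | R & ~R   (idempotence)
= T & ~T & (~P | P)   (complement / identity)
= T & ~T   (complement / identity)
= 0   (complement)

0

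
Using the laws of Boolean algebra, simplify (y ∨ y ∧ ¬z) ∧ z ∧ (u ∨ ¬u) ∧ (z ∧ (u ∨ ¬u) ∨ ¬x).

y ∧ z

(y ∨ y ∧ ¬z) ∧ z ∧ (u ∨ ¬u) ∧ (z ∧ (u ∨ ¬u) ∨ ¬x)
= (y ∨ y ∧ ¬z) ∧ z ∧ (u ∨ ¬u)   [absorption]
= (y ∨ y ∧ ¬z) ∧ z   [complement / identity]
= y ∧ z   [absorption]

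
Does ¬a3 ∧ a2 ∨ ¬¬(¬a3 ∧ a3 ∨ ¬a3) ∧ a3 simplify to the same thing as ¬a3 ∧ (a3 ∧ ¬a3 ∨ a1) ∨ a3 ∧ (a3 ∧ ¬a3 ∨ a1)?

E1: ¬a3 ∧ a2 ∨ ¬¬(¬a3 ∧ a3 ∨ ¬a3) ∧ a3
    = ¬a3 ∧ a2 ∨ ¬¬¬a3 ∧ a3   [complement / identity]
    = ¬a3 ∧ a2 ∨ ¬a3 ∧ a3   [double negation]
    = ¬a3 ∧ a2   [complement / identity]
E2: ¬a3 ∧ (a3 ∧ ¬a3 ∨ a1) ∨ a3 ∧ (a3 ∧ ¬a3 ∨ a1)
    = a3 ∧ ¬a3 ∨ a1   [distribution]
    = a1   [complement / identity]
These differ: at a1=1, a2=0, a3=0, E1 = 0 but E2 = 1.

No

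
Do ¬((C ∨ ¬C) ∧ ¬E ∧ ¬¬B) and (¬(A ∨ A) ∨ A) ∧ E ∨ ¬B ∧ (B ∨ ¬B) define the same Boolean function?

Yes

E1: ¬((C ∨ ¬C) ∧ ¬E ∧ ¬¬B)
    = ¬(¬E ∧ ¬¬B)   (complement / identity)
    = E ∨ ¬B   (De Morgan)
E2: (¬(A ∨ A) ∨ A) ∧ E ∨ ¬B ∧ (B ∨ ¬B)
    = (¬(A ∨ A) ∨ A) ∧ E ∨ ¬B   (complement / identity)
    = (¬A ∨ A) ∧ E ∨ ¬B   (idempotence)
    = E ∨ ¬B   (complement / identity)
Both reduce to E ∨ ¬B, so they are equivalent.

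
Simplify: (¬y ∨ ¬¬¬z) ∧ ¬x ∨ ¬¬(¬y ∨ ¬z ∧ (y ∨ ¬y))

(¬y ∨ ¬¬¬z) ∧ ¬x ∨ ¬¬(¬y ∨ ¬z ∧ (y ∨ ¬y))
= (¬y ∨ ¬¬¬z) ∧ ¬x ∨ ¬¬(¬y ∨ ¬z)   — complement / identity
= (¬y ∨ ¬z) ∧ ¬x ∨ ¬¬(¬y ∨ ¬z)   — double negation
= (¬y ∨ ¬z) ∧ ¬x ∨ ¬y ∨ ¬z   — double negation
= ¬y ∨ ¬z   — absorption

¬y ∨ ¬z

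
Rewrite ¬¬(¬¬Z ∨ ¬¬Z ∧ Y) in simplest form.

¬¬(¬¬Z ∨ ¬¬Z ∧ Y)
= ¬¬¬¬Z   — absorption
= ¬¬Z   — double negation
= Z   — double negation

Z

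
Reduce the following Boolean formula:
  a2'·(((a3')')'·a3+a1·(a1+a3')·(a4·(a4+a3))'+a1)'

a2'·(((a3')')'·a3+a1·(a1+a3')·(a4·(a4+a3))'+a1)'
= a2'·(a3'·a3+a1·(a1+a3')·(a4·(a4+a3))'+a1)'   — double negation
= a2'·(a1·(a1+a3')·(a4·(a4+a3))'+a1)'   — complement / identity
= a2'·(a1·(a1+a3')·a4'+a1)'   — absorption
= a2'·(a1·a4'+a1)'   — absorption
= a2'·a1'   — absorption

a2'·a1'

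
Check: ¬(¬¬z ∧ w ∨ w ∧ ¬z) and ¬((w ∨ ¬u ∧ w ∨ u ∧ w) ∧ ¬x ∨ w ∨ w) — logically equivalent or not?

Yes

E1: ¬(¬¬z ∧ w ∨ w ∧ ¬z)
    = ¬(z ∧ w ∨ w ∧ ¬z)   (double negation)
    = ¬w   (distribution)
E2: ¬((w ∨ ¬u ∧ w ∨ u ∧ w) ∧ ¬x ∨ w ∨ w)
    = ¬((w ∨ w) ∧ ¬x ∨ w ∨ w)   (distribution)
    = ¬(w ∨ w)   (absorption)
    = ¬w   (idempotence)
Both reduce to ¬w, so they are equivalent.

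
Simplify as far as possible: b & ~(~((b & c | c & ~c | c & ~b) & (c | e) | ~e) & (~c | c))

b & (c | ~e)

b & ~(~((b & c | c & ~c | c & ~b) & (c | e) | ~e) & (~c | c))
= b & ~(~((b & c | c & ~b) & (c | e) | ~e) & (~c | c))   — complement / identity
= b & ~~((b & c | c & ~b) & (c | e) | ~e)   — complement / identity
= b & ~~(c & (c | e) | ~e)   — distribution
= b & (c & (c | e) | ~e)   — double negation
= b & (c | ~e)   — absorption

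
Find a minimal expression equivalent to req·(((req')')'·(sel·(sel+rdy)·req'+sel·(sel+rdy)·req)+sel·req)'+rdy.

req·(((req')')'·(sel·(sel+rdy)·req'+sel·(sel+rdy)·req)+sel·req)'+rdy
= req·(req'·(sel·(sel+rdy)·req'+sel·(sel+rdy)·req)+sel·req)'+rdy   (double negation)
= req·(req'·sel·(sel+rdy)+sel·req)'+rdy   (distribution)
= req·(req'·sel+sel·req)'+rdy   (absorption)
= req·sel'+rdy   (distribution)

req·sel'+rdy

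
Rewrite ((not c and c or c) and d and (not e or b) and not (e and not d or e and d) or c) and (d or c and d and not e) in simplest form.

((not c and c or c) and d and (not e or b) and not (e and not d or e and d) or c) and (d or c and d and not e)
= ((not c and c or c) and d and (not e or b) and not e or c) and (d or c and d and not e)   (distribution)
= ((not c and c or c) and d and not e or c) and (d or c and d and not e)   (absorption)
= (c and d and not e or c) and (d or c and d and not e)   (complement / identity)
= c and d and not e or c and d   (distribution)
= c and d   (absorption)

c and d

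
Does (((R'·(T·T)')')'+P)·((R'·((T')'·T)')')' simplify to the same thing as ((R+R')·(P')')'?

No

E1: (((R'·(T·T)')')'+P)·((R'·((T')'·T)')')'
    = (((R'·(T·T)')')'+P)·((R'·(T·T)')')'   — double negation
    = ((R'·(T·T)')')'   — absorption
    = ((R'·T')')'   — idempotence
    = R'·T'   — double negation
E2: ((R+R')·(P')')'
    = ((R+R')·P)'   — double negation
    = P'   — complement / identity
These differ: at P=0, R=0, T=1, E1 = 0 but E2 = 1.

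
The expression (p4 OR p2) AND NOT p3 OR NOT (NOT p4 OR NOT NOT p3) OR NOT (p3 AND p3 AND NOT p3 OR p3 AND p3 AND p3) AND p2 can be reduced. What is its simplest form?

(p4 OR p2) AND NOT p3 OR NOT (NOT p4 OR NOT NOT p3) OR NOT (p3 AND p3 AND NOT p3 OR p3 AND p3 AND p3) AND p2
= (p4 OR p2) AND NOT p3 OR NOT (NOT p4 OR NOT NOT p3) OR NOT (p3 AND p3) AND p2
= (p4 OR p2) AND NOT p3 OR p4 AND NOT p3 OR NOT (p3 AND p3) AND p2
= (p4 OR p2) AND NOT p3 OR p4 AND NOT p3 OR NOT p3 AND p2
= (p4 OR p2) AND NOT p3 OR (p4 OR p2) AND NOT p3
= (p4 OR p2) AND NOT p3

(p4 OR p2) AND NOT p3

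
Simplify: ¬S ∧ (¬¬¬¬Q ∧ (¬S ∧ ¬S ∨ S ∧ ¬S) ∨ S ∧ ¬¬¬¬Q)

¬S ∧ (¬¬¬¬Q ∧ (¬S ∧ ¬S ∨ S ∧ ¬S) ∨ S ∧ ¬¬¬¬Q)
= ¬S ∧ (¬¬¬¬Q ∧ ¬S ∨ S ∧ ¬¬¬¬Q)
= ¬S ∧ ¬¬¬¬Q
= ¬S ∧ ¬¬Q
= ¬S ∧ Q

¬S ∧ Q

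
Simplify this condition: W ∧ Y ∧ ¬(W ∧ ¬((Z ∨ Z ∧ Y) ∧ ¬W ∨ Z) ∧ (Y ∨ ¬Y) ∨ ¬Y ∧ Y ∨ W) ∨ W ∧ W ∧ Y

W ∧ Y

W ∧ Y ∧ ¬(W ∧ ¬((Z ∨ Z ∧ Y) ∧ ¬W ∨ Z) ∧ (Y ∨ ¬Y) ∨ ¬Y ∧ Y ∨ W) ∨ W ∧ W ∧ Y
= W ∧ Y ∧ ¬(W ∧ ¬(Z ∧ ¬W ∨ Z) ∧ (Y ∨ ¬Y) ∨ ¬Y ∧ Y ∨ W) ∨ W ∧ W ∧ Y   — absorption
= W ∧ Y ∧ ¬(W ∧ ¬(Z ∧ ¬W ∨ Z) ∨ ¬Y ∧ Y ∨ W) ∨ W ∧ W ∧ Y   — complement / identity
= W ∧ Y ∧ ¬(W ∧ ¬Z ∨ ¬Y ∧ Y ∨ W) ∨ W ∧ W ∧ Y   — absorption
= W ∧ Y ∧ ¬(W ∧ ¬Z ∨ W) ∨ W ∧ W ∧ Y   — complement / identity
= W ∧ Y ∧ ¬W ∨ W ∧ W ∧ Y   — absorption
= W ∧ Y   — distribution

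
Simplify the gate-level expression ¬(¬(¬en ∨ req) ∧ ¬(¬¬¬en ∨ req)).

¬(¬(¬en ∨ req) ∧ ¬(¬¬¬en ∨ req))
= ¬(¬(¬en ∨ req) ∧ ¬(¬en ∨ req))   (double negation)
= ¬en ∨ req ∨ ¬en ∨ req   (De Morgan)
= ¬en ∨ req   (idempotence)

¬en ∨ req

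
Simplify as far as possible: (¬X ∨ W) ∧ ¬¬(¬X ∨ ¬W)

(¬X ∨ W) ∧ ¬¬(¬X ∨ ¬W)
= (¬X ∨ W) ∧ (¬X ∨ ¬W)   (double negation)
= W ∧ ¬W ∨ ¬X   (distribution)
= ¬X   (complement / identity)

¬X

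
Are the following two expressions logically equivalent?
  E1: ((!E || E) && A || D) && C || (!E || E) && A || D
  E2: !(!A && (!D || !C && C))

Yes

E1: ((!E || E) && A || D) && C || (!E || E) && A || D
    = (!E || E) && A || D   — absorption
    = A || D   — complement / identity
E2: !(!A && (!D || !C && C))
    = !(!A && !D)   — complement / identity
    = A || D   — De Morgan
Both reduce to A || D, so they are equivalent.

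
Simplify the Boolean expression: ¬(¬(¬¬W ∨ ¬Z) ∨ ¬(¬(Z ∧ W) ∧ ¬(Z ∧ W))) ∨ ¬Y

¬(¬(¬¬W ∨ ¬Z) ∨ ¬(¬(Z ∧ W) ∧ ¬(Z ∧ W))) ∨ ¬Y
= ¬(¬W ∧ Z ∨ ¬(¬(Z ∧ W) ∧ ¬(Z ∧ W))) ∨ ¬Y
= ¬(¬W ∧ Z ∨ Z ∧ W ∨ Z ∧ W) ∨ ¬Y
= ¬(¬W ∧ Z ∨ Z ∧ W) ∨ ¬Y
= ¬Z ∨ ¬Y

¬Z ∨ ¬Y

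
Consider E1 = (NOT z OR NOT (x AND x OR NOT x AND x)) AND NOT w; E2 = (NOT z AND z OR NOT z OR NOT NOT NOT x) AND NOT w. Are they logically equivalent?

Yes

E1: (NOT z OR NOT (x AND x OR NOT x AND x)) AND NOT w
    = (NOT z OR NOT x) AND NOT w   [distribution]
E2: (NOT z AND z OR NOT z OR NOT NOT NOT x) AND NOT w
    = (NOT z OR NOT NOT NOT x) AND NOT w   [complement / identity]
    = (NOT z OR NOT x) AND NOT w   [double negation]
Both reduce to (NOT z OR NOT x) AND NOT w, so they are equivalent.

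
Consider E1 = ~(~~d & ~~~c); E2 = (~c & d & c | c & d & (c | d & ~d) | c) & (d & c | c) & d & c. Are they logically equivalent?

E1: ~(~~d & ~~~c)
    = ~(~~d & ~c)   — double negation
    = ~d | c   — De Morgan
E2: (~c & d & c | c & d & (c | d & ~d) | c) & (d & c | c) & d & c
    = (~c & d & c | c & d & c | c) & (d & c | c) & d & c   — complement / identity
    = (d & c | c) & (d & c | c) & d & c   — distribution
    = (d & c | c) & d & c   — idempotence
    = d & c   — absorption
These differ: at c=0, d=0, E1 = 1 but E2 = 0.

No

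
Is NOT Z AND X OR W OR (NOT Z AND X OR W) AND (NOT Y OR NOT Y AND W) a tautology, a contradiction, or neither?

neither

NOT Z AND X OR W OR (NOT Z AND X OR W) AND (NOT Y OR NOT Y AND W)
= NOT Z AND X OR W OR (NOT Z AND X OR W) AND NOT Y   [absorption]
= NOT Z AND X OR W   [absorption]
This depends on W, X, Z, so it is not a constant.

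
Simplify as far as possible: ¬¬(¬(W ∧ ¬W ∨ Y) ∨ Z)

¬¬(¬(W ∧ ¬W ∨ Y) ∨ Z)
= ¬¬(¬Y ∨ Z)   [complement / identity]
= ¬Y ∨ Z   [double negation]

¬Y ∨ Z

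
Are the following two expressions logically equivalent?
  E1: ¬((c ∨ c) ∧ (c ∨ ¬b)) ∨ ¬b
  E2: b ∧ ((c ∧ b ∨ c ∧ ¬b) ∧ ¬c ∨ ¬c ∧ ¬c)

No

E1: ¬((c ∨ c) ∧ (c ∨ ¬b)) ∨ ¬b
    = ¬(c ∧ (c ∨ ¬b)) ∨ ¬b   — idempotence
    = ¬c ∨ ¬b   — absorption
E2: b ∧ ((c ∧ b ∨ c ∧ ¬b) ∧ ¬c ∨ ¬c ∧ ¬c)
    = b ∧ (c ∧ ¬c ∨ ¬c ∧ ¬c)   — distribution
    = b ∧ ¬c   — distribution
These differ: at b=0, c=0, E1 = 1 but E2 = 0.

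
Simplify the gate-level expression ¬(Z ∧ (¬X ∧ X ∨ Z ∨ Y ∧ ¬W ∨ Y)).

¬Z

¬(Z ∧ (¬X ∧ X ∨ Z ∨ Y ∧ ¬W ∨ Y))
= ¬(Z ∧ (¬X ∧ X ∨ Z ∨ Y))
= ¬(Z ∧ (Z ∨ Y))
= ¬Z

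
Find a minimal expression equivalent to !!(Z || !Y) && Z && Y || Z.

!!(Z || !Y) && Z && Y || Z
= (Z || !Y) && Z && Y || Z   — double negation
= Z && Y || Z   — absorption
= Z   — absorption

Z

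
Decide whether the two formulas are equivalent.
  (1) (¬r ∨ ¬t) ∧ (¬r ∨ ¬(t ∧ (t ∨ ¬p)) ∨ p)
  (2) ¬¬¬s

E1: (¬r ∨ ¬t) ∧ (¬r ∨ ¬(t ∧ (t ∨ ¬p)) ∨ p)
    = (¬r ∨ ¬t) ∧ (¬r ∨ ¬t ∨ p)   — absorption
    = ¬r ∨ ¬t   — absorption
E2: ¬¬¬s
    = ¬s   — double negation
These differ: at p=0, r=0, s=1, t=1, E1 = 1 but E2 = 0.

No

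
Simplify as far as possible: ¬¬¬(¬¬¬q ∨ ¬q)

¬¬¬(¬¬¬q ∨ ¬q)
= ¬(¬¬¬q ∨ ¬q)
= ¬(¬q ∨ ¬q)
= q ∧ q
= q

q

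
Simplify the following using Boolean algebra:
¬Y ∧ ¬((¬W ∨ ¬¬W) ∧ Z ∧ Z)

¬Y ∧ ¬((¬W ∨ ¬¬W) ∧ Z ∧ Z)
= ¬Y ∧ ¬((¬W ∨ W) ∧ Z ∧ Z)
= ¬Y ∧ ¬(Z ∧ Z)
= ¬Y ∧ ¬Z

¬Y ∧ ¬Z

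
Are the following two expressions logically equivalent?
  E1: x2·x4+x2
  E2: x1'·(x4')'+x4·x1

No

E1: x2·x4+x2
    = x2
E2: x1'·(x4')'+x4·x1
    = x1'·x4+x4·x1
    = x4
These differ: at x1=0, x2=1, x4=0, E1 = 1 but E2 = 0.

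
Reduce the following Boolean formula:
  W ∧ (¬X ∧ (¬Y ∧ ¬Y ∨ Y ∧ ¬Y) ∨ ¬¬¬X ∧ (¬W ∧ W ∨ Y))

W ∧ (¬X ∧ (¬Y ∧ ¬Y ∨ Y ∧ ¬Y) ∨ ¬¬¬X ∧ (¬W ∧ W ∨ Y))
= W ∧ (¬X ∧ ¬Y ∨ ¬¬¬X ∧ (¬W ∧ W ∨ Y))   — distribution
= W ∧ (¬X ∧ ¬Y ∨ ¬¬¬X ∧ Y)   — complement / identity
= W ∧ (¬X ∧ ¬Y ∨ ¬X ∧ Y)   — double negation
= W ∧ ¬X   — distribution

W ∧ ¬X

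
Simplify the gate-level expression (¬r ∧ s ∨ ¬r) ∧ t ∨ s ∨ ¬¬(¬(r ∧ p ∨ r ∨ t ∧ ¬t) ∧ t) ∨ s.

¬r ∧ t ∨ s

(¬r ∧ s ∨ ¬r) ∧ t ∨ s ∨ ¬¬(¬(r ∧ p ∨ r ∨ t ∧ ¬t) ∧ t) ∨ s
= (¬r ∧ s ∨ ¬r) ∧ t ∨ s ∨ ¬¬(¬(r ∨ t ∧ ¬t) ∧ t) ∨ s
= (¬r ∧ s ∨ ¬r) ∧ t ∨ s ∨ ¬¬(¬r ∧ t) ∨ s
= ¬r ∧ t ∨ s ∨ ¬¬(¬r ∧ t) ∨ s
= ¬r ∧ t ∨ s ∨ ¬r ∧ t ∨ s
= ¬r ∧ t ∨ s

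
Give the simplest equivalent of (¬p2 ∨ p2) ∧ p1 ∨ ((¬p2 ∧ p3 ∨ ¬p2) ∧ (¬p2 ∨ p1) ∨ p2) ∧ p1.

p1

(¬p2 ∨ p2) ∧ p1 ∨ ((¬p2 ∧ p3 ∨ ¬p2) ∧ (¬p2 ∨ p1) ∨ p2) ∧ p1
= (¬p2 ∨ p2) ∧ p1 ∨ (¬p2 ∧ (¬p2 ∨ p1) ∨ p2) ∧ p1   — absorption
= (¬p2 ∨ p2) ∧ p1 ∨ (¬p2 ∨ p2) ∧ p1   — absorption
= (¬p2 ∨ p2) ∧ p1   — idempotence
= p1   — complement / identity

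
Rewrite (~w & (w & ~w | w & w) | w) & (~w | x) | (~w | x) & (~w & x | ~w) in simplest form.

~w | x

(~w & (w & ~w | w & w) | w) & (~w | x) | (~w | x) & (~w & x | ~w)
= (~w & (w & ~w | w & w) | w) & (~w | x) | (~w | x) & ~w   — absorption
= (~w & w | w) & (~w | x) | (~w | x) & ~w   — distribution
= w & (~w | x) | (~w | x) & ~w   — complement / identity
= ~w | x   — distribution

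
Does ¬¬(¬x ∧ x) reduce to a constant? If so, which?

¬¬(¬x ∧ x)
= ¬x ∧ x   [double negation]
= False   [complement]

yes, False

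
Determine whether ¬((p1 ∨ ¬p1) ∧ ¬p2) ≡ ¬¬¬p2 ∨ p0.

E1: ¬((p1 ∨ ¬p1) ∧ ¬p2)
    = ¬¬p2   [complement / identity]
    = p2   [double negation]
E2: ¬¬¬p2 ∨ p0
    = ¬p2 ∨ p0   [double negation]
These differ: at p0=0, p1=0, p2=0, E1 = 0 but E2 = 1.

No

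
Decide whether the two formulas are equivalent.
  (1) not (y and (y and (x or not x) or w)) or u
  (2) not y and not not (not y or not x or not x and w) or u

Yes

E1: not (y and (y and (x or not x) or w)) or u
    = not (y and (y or w)) or u   [complement / identity]
    = not y or u   [absorption]
E2: not y and not not (not y or not x or not x and w) or u
    = not y and not not (not y or not x) or u   [absorption]
    = not y and (not y or not x) or u   [double negation]
    = not y or u   [absorption]
Both reduce to not y or u, so they are equivalent.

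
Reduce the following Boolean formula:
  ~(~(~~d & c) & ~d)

d

~(~(~~d & c) & ~d)
= ~(~(d & c) & ~d)   (double negation)
= d & c | d   (De Morgan)
= d   (absorption)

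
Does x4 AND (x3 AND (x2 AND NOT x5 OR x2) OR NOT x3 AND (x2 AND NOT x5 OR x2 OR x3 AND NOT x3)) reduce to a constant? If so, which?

no

x4 AND (x3 AND (x2 AND NOT x5 OR x2) OR NOT x3 AND (x2 AND NOT x5 OR x2 OR x3 AND NOT x3))
= x4 AND (x3 AND (x2 AND NOT x5 OR x2) OR NOT x3 AND (x2 AND NOT x5 OR x2))   [complement / identity]
= x4 AND (x2 AND NOT x5 OR x2)   [distribution]
= x4 AND x2   [absorption]
This depends on x2, x4, so it is not a constant.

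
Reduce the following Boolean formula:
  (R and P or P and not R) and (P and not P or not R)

(R and P or P and not R) and (P and not P or not R)
= P and (P and not P or not R)   (distribution)
= P and not R   (complement / identity)

P and not R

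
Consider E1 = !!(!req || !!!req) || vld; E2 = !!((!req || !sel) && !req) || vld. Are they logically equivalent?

Yes

E1: !!(!req || !!!req) || vld
    = !!(!req || !req) || vld   — double negation
    = !!!req || vld   — idempotence
    = !req || vld   — double negation
E2: !!((!req || !sel) && !req) || vld
    = !!!req || vld   — absorption
    = !req || vld   — double negation
Both reduce to !req || vld, so they are equivalent.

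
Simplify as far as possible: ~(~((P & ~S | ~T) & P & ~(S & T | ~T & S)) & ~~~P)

P

~(~((P & ~S | ~T) & P & ~(S & T | ~T & S)) & ~~~P)
= ~(~((P & ~S | ~T) & P & ~S) & ~~~P)   (distribution)
= ~(~((P & ~S | ~T) & P & ~S) & ~P)   (double negation)
= (P & ~S | ~T) & P & ~S | P   (De Morgan)
= P & ~S | P   (absorption)
= P   (absorption)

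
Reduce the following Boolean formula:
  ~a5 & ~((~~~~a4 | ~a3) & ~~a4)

~a5 & ~a4

~a5 & ~((~~~~a4 | ~a3) & ~~a4)
= ~a5 & ~((~~a4 | ~a3) & ~~a4)   (double negation)
= ~a5 & ~~~a4   (absorption)
= ~a5 & ~a4   (double negation)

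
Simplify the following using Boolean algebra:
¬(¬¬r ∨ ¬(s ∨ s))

¬(¬¬r ∨ ¬(s ∨ s))
= ¬(¬¬r ∨ ¬s)   — idempotence
= ¬r ∧ s   — De Morgan

¬r ∧ s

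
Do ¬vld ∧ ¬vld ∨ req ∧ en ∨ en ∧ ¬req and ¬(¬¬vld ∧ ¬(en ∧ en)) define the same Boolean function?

E1: ¬vld ∧ ¬vld ∨ req ∧ en ∨ en ∧ ¬req
    = ¬vld ∧ ¬vld ∨ en   (distribution)
    = ¬vld ∨ en   (idempotence)
E2: ¬(¬¬vld ∧ ¬(en ∧ en))
    = ¬vld ∨ en ∧ en   (De Morgan)
    = ¬vld ∨ en   (idempotence)
Both reduce to ¬vld ∨ en, so they are equivalent.

Yes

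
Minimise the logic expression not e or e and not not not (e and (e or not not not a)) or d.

not e or d

not e or e and not not not (e and (e or not not not a)) or d
= not e or e and not not not (e and (e or not a)) or d   — double negation
= not e or e and not (e and (e or not a)) or d   — double negation
= not e or e and not e or d   — absorption
= not e or d   — complement / identity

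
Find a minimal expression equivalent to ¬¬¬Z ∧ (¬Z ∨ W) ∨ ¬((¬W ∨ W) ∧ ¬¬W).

¬¬¬Z ∧ (¬Z ∨ W) ∨ ¬((¬W ∨ W) ∧ ¬¬W)
= ¬Z ∧ (¬Z ∨ W) ∨ ¬((¬W ∨ W) ∧ ¬¬W)
= ¬Z ∧ (¬Z ∨ W) ∨ ¬((¬W ∨ W) ∧ W)
= ¬Z ∧ (¬Z ∨ W) ∨ ¬W
= ¬Z ∨ ¬W

¬Z ∨ ¬W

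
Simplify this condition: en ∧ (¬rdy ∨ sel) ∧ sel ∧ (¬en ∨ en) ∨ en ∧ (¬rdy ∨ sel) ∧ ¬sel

en ∧ (¬rdy ∨ sel)

en ∧ (¬rdy ∨ sel) ∧ sel ∧ (¬en ∨ en) ∨ en ∧ (¬rdy ∨ sel) ∧ ¬sel
= en ∧ (¬rdy ∨ sel) ∧ sel ∨ en ∧ (¬rdy ∨ sel) ∧ ¬sel   (complement / identity)
= en ∧ (¬rdy ∨ sel)   (distribution)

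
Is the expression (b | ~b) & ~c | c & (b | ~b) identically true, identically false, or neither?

(b | ~b) & ~c | c & (b | ~b)
= b | ~b   (distribution)
= 1   (complement)

identically true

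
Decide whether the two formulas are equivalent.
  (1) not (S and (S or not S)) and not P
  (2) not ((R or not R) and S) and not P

Yes

E1: not (S and (S or not S)) and not P
    = not S and not P   — complement / identity
E2: not ((R or not R) and S) and not P
    = not S and not P   — complement / identity
Both reduce to not S and not P, so they are equivalent.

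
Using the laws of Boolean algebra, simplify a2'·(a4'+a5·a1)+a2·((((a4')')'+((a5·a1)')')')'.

a2'·(a4'+a5·a1)+a2·((((a4')')'+((a5·a1)')')')'
= a2'·(a4'+a5·a1)+a2·((a4')'·(a5·a1)')'   (De Morgan)
= a2'·(a4'+a5·a1)+a2·(a4'+a5·a1)   (De Morgan)
= a4'+a5·a1   (distribution)

a4'+a5·a1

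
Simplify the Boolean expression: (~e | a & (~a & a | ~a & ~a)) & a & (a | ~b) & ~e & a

~e & a

(~e | a & (~a & a | ~a & ~a)) & a & (a | ~b) & ~e & a
= (~e | a & ~a) & a & (a | ~b) & ~e & a
= (~e | a & ~a) & a & ~e & a
= ~e & a & ~e & a
= ~e & a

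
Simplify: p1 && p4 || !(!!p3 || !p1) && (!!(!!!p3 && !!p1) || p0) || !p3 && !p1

p1 && p4 || !(!!p3 || !p1) && (!!(!!!p3 && !!p1) || p0) || !p3 && !p1
= p1 && p4 || !(!!p3 || !p1) && (!(!!p3 || !p1) || p0) || !p3 && !p1   [De Morgan]
= p1 && p4 || !(!!p3 || !p1) || !p3 && !p1   [absorption]
= p1 && p4 || !p3 && p1 || !p3 && !p1   [De Morgan]
= p1 && p4 || !p3   [distribution]

p1 && p4 || !p3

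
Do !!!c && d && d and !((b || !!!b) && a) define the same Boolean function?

E1: !!!c && d && d
    = !!!c && d   [idempotence]
    = !c && d   [double negation]
E2: !((b || !!!b) && a)
    = !((b || !b) && a)   [double negation]
    = !a   [complement / identity]
These differ: at a=0, b=0, c=0, d=0, E1 = 0 but E2 = 1.

No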